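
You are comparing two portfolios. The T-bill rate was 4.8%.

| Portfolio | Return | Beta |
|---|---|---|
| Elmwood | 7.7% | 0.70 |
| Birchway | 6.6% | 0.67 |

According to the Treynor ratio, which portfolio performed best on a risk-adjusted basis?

Elmwood: Treynor = (7.7% − 4.8%) / 0.70 = 4.143
Birchway: Treynor = (6.6% − 4.8%) / 0.67 = 2.687
Highest: Elmwood (4.143).

Elmwood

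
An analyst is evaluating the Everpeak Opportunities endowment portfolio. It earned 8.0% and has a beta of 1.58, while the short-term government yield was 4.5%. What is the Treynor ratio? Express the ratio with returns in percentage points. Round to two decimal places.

Treynor = (Rp − Rf) / β = (8.0% − 4.5%) / 1.58 = 3.50 / 1.58 = 2.2152

2.22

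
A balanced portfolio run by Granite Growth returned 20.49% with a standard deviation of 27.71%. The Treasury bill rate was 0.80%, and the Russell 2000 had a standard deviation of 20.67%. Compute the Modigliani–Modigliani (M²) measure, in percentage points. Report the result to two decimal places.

15.49

Sharpe = (Rp − Rf) / σp = (20.49% − 0.80%) / 27.71% = 0.7106
M² = Rf + Sharpe × σm = 0.80% + 0.7106 × 20.67% = 15.4881%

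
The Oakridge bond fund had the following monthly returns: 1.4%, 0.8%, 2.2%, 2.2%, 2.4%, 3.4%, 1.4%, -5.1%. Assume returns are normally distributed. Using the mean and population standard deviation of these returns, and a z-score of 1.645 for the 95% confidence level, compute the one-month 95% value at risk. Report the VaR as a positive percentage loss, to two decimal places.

2.95

μ = (1.4 + 0.8 + 2.2 + 2.2 + 2.4 + 3.4 + 1.4 − 5.1) / 8 = 1.0875%
Population σ = √[Σ(r − μ)² / 8] = √[48.1088 / 8] = √6.0136 = 2.4523%
VaR = −(μ − z·σ) = −(1.0875 − 1.645 × 2.4523) = −(-2.9465) = 2.9465%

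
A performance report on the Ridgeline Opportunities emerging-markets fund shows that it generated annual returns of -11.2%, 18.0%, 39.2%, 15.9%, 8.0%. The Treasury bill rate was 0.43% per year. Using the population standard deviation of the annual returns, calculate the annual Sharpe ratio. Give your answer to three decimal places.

r̄ = (-11.2 + 18 + 39.2 + 15.9 + 8) / 5 = 69.90 / 5 = 13.9800%
Σ(r − r̄)² = (-11.2 − 13.9800)² + (18 − 13.9800)² + … = 1325.6880
σ = √[1325.6880 / 5] = 16.2830%
Sharpe = (r̄ − rf) / σ = (13.9800 − 0.43) / 16.2830 = 13.5500 / 16.2830 = 0.8322

0.832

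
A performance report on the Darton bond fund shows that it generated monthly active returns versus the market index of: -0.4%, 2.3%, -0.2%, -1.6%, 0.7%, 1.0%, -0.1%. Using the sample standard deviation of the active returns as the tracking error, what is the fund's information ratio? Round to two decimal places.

0.20

r̄ = (-0.4 + 2.3 − 0.2 − 1.6 + 0.7 + 1 − 0.1) / 7 = 0.2429%
Σ(r − r̄)² = (-0.4 − 0.2429)² + (2.3 − 0.2429)² + … = 9.1371
σ = √[9.1371 / 6] = 1.2340%
IR = r̄ / tracking error = 0.2429 / 1.2340 = 0.1968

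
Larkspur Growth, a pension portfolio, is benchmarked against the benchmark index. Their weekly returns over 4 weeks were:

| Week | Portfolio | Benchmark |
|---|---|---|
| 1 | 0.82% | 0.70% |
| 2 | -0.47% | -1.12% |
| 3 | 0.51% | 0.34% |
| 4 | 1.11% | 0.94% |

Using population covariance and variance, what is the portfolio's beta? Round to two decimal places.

r̄p = 0.4925%,  r̄m = 0.2150%
Cov = Σ(rp − r̄p)(rm − r̄m) / 4 = 0.4734
Var(rm) = Σ(rm − r̄m)² / 4 = 0.6397
β = Cov / Var = 0.4734 / 0.6397 = 0.7400

0.74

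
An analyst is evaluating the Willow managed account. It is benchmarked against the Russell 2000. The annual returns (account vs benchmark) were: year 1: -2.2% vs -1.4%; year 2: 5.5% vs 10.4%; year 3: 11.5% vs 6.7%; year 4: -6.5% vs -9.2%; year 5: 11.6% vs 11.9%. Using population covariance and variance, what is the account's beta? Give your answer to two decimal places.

r̄p = 3.9800%,  r̄m = 3.6800%
Cov = Σ(rp − r̄p)(rm − r̄m) / 5 = 52.3876
Var(rm) = Σ(rm − r̄m)² / 5 = 62.7096
β = Cov / Var = 52.3876 / 62.7096 = 0.8354

0.84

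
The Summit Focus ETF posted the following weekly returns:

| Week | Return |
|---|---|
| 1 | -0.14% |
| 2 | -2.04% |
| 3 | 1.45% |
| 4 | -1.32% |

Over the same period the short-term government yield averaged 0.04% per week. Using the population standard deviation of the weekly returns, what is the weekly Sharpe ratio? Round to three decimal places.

r̄ = (-0.14 − 2.04 + 1.45 − 1.32) / 4 = -2.050 / 4 = -0.5125%
Population σ = √[Σ(r − r̄)² / 4] = √[6.9755 / 4] = √1.7439 = 1.3206%
Sharpe = (r̄ − rf) / σ = (-0.5125 − 0.04) / 1.3206 = -0.5525 / 1.3206 = -0.4184

-0.418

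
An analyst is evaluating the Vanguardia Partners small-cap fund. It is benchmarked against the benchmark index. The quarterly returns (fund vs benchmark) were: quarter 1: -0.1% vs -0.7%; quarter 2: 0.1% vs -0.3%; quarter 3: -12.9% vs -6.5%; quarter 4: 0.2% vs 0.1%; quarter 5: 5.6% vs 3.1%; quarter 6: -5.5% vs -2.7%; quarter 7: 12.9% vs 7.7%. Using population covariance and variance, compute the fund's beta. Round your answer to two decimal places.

1.81

r̄p = 0.0429%,  r̄m = 0.1000%
Cov = Σ(rp − r̄p)(rm − r̄m) / 7 = 30.7743
Var(rm) = Σ(rm − r̄m)² / 7 = 16.9943
β = Cov / Var = 30.7743 / 16.9943 = 1.8109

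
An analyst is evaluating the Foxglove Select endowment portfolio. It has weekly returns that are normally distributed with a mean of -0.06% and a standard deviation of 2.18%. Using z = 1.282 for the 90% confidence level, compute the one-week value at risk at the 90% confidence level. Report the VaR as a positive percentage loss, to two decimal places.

VaR (as % loss) = −(μ − z·σ) = −(-0.06% − 1.282 × 2.18%) = −(-2.85476%) = 2.85476%

2.85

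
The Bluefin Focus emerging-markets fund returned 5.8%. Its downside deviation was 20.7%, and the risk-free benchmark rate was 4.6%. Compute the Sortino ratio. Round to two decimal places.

0.06

Sortino = (Rp − Rf) / σd = (5.8% − 4.6%) / 20.7% = 1.20% / 20.7% = 0.0580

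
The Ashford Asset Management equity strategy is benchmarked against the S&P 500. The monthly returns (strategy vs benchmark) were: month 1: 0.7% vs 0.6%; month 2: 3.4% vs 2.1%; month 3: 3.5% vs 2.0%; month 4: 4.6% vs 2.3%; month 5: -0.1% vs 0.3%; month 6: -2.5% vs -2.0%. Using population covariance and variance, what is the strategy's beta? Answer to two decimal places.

r̄p = 1.6000%,  r̄m = 0.8833%
Cov = Σ(rp − r̄p)(rm − r̄m) / 6 = 3.6050
Var(rm) = Σ(rm − r̄m)² / 6 = 2.2447
β = Cov / Var = 3.6050 / 2.2447 = 1.6060

1.61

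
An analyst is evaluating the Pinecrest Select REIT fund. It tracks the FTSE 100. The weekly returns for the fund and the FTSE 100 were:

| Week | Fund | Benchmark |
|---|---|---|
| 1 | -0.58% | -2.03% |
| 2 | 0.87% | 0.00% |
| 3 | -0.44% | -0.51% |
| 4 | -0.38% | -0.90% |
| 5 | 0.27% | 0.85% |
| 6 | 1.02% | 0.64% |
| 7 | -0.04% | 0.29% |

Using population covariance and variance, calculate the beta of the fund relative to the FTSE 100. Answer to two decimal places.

0.46

r̄p = 0.1029%,  r̄m = -0.2371%
Cov = Σ(rp − r̄p)(rm − r̄m) / 7 = 0.3979
Var(rm) = Σ(rm − r̄m)² / 7 = 0.8591
β = Cov / Var = 0.3979 / 0.8591 = 0.4632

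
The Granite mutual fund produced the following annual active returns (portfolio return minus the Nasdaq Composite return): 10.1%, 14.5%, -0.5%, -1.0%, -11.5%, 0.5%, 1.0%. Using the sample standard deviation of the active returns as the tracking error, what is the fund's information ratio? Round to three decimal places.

μ = (10.1 + 14.5 − 0.5 − 1 − 11.5 + 0.5 + 1) / 7 = 13.10 / 7 = 1.8714%
Σ(r − μ)² = (10.1 − 1.8714)² + (14.5 − 1.8714)² + (-0.5 − 1.8714)² + … = 422.4943
σ = √[422.4943 / 6] = 8.3914%
IR = μ / tracking error = 1.8714 / 8.3914 = 0.2230

0.223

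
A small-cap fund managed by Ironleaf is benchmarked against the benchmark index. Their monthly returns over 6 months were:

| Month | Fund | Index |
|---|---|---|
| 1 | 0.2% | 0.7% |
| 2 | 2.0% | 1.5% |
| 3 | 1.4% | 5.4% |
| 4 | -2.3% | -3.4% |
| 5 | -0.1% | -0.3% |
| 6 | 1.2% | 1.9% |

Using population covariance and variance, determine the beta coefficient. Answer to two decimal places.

r̄p = 0.4000%,  r̄m = 0.9667%
Cov = Σ(rp − r̄p)(rm − r̄m) / 6 = 3.0850
Var(rm) = Σ(rm − r̄m)² / 6 = 6.9256
β = Cov / Var = 3.0850 / 6.9256 = 0.4454

0.45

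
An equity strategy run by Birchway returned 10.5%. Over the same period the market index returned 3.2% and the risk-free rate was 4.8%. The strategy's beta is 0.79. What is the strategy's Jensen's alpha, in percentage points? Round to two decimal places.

6.96

CAPM expected return = Rf + β(Rm − Rf) = 4.8% + 0.79 × (3.2% − 4.8%) = 4.8 + 0.79 × -1.60 = 3.5360%
Jensen's α = Rp − E[R] = 10.5% − 3.5360% = 6.9640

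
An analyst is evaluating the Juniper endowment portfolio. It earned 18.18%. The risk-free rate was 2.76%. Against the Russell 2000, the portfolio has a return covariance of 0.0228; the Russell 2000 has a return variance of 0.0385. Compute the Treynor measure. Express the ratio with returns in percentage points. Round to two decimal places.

β = Cov / Var = 0.0228 / 0.0385 = 0.5922
Treynor = (Rp − Rf) / β = (18.18% − 2.76%) / 0.5922 = 15.42 / 0.5922 = 26.0385

26.04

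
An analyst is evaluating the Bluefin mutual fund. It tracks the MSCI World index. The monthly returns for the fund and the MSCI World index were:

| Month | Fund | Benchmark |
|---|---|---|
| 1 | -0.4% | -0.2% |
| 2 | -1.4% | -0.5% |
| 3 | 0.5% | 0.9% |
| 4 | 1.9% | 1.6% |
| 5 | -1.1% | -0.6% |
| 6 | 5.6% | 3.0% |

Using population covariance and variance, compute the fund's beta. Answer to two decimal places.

1.80

r̄p = 0.8500%,  r̄m = 0.7000%
Cov = Σ(rp − r̄p)(rm − r̄m) / 6 = 3.0267
Var(rm) = Σ(rm − r̄m)² / 6 = 1.6800
β = Cov / Var = 3.0267 / 1.6800 = 1.8016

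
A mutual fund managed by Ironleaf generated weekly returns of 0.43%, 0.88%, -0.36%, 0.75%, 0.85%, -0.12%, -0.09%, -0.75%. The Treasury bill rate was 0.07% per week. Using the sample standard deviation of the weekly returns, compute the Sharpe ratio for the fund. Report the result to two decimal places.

Mean return μ = 1.590 / 8 = 0.1988%
Sample σ = √[Σ(r − μ)² / 7] = √[2.6429 / 7] = √0.3776 = 0.6145%
Sharpe = (μ − rf) / σ = (0.1988 − 0.07) / 0.6145 = 0.1288 / 0.6145 = 0.2096

0.21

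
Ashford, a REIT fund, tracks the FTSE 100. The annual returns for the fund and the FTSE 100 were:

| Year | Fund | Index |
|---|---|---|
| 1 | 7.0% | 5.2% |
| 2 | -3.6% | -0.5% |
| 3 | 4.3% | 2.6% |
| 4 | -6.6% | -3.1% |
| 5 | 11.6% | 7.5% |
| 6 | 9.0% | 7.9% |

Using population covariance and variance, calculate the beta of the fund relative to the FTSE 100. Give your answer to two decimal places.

r̄p = 3.6167%,  r̄m = 3.2667%
Cov = Σ(rp − r̄p)(rm − r̄m) / 6 = 26.1756
Var(rm) = Σ(rm − r̄m)² / 6 = 16.3822
β = Cov / Var = 26.1756 / 16.3822 = 1.5978

1.60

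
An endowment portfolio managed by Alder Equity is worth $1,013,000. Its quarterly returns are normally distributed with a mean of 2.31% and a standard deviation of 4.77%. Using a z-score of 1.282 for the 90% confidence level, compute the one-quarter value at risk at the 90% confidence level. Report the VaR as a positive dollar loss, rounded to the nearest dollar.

Return at the 90% tail: μ − z·σ = 2.31% − 1.282 × 4.77% = 2.31 − 6.11514 = -3.80514%
VaR = −(-3.80514%) × $1,013,000 = 3.80514% × $1,013,000 = $38,546

$38,546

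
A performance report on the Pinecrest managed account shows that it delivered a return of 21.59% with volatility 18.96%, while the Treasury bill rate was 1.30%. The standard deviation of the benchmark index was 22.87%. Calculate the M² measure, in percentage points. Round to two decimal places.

Sharpe = (Rp − Rf) / σp = (21.59% − 1.30%) / 18.96% = 1.0701
M² = Rf + Sharpe × σm = 1.30% + 1.0701 × 22.87% = 25.7732%

25.77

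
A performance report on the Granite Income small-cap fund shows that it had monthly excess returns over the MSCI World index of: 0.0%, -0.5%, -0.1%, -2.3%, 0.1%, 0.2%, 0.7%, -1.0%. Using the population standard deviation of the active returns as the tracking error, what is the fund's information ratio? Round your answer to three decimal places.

r̄ = (0 − 0.5 − 0.1 − 2.3 + 0.1 + 0.2 + 0.7 − 1) / 8 = -0.3625%
Σ(r − r̄)² = (0 − (-0.3625))² + (-0.5 − (-0.3625))² + (-0.1 − (-0.3625))² + … = 6.0388
population σ = √(6.0388 / 8) = √0.7549 = 0.8688%
IR = r̄ / tracking error = -0.3625 / 0.8688 = -0.4172

-0.417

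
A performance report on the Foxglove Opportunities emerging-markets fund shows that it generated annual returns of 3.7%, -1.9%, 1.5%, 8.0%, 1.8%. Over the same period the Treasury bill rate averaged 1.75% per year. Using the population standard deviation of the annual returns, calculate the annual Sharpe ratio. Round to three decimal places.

0.269

r̄ = (3.7 − 1.9 + 1.5 + 8 + 1.8) / 5 = 2.6200%
Σ(r − r̄)² = 52.4680; population σ = √(52.4680/5) = 3.2394%
Sharpe = (r̄ − rf) / σ = (2.6200 − 1.75) / 3.2394 = 0.8700 / 3.2394 = 0.2686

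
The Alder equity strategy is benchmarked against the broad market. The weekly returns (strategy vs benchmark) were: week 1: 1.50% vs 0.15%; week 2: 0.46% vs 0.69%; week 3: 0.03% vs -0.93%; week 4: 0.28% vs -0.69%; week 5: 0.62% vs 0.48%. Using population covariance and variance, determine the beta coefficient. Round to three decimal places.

0.386

r̄p = 0.5780%,  r̄m = -0.0600%
Cov = Σ(rp − r̄p)(rm − r̄m) / 5 = 0.1585
Var(rm) = Σ(rm − r̄m)² / 5 = 0.4104
β = Cov / Var = 0.1585 / 0.4104 = 0.3862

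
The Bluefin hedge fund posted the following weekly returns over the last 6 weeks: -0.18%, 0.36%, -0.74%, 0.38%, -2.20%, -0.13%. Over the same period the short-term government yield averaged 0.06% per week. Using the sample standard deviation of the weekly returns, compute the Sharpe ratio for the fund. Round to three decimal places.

-0.495

μ = (-0.18 + 0.36 − 0.74 + 0.38 − 2.2 − 0.13) / 6 = -2.510 / 6 = -0.4183%
Sample σ = √[Σ(r − μ)² / 5] = √[4.6609 / 5] = √0.9322 = 0.9655%
Sharpe = (μ − rf) / σ = (-0.4183 − 0.06) / 0.9655 = -0.4783 / 0.9655 = -0.4954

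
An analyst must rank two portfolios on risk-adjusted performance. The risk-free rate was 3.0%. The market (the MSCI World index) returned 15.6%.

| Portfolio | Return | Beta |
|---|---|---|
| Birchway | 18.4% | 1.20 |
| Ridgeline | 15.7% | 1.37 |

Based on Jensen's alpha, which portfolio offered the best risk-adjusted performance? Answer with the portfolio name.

Birchway: α = 18.4% − [3.0% + 1.20 × (15.6% − 3.0%)] = 0.280
Ridgeline: α = 15.7% − [3.0% + 1.37 × (15.6% − 3.0%)] = -4.562
Highest: Birchway (0.280).

Birchway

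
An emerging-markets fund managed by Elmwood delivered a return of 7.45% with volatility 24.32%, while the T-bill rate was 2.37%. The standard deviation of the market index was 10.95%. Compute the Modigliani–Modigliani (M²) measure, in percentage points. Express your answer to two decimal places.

4.66

Sharpe = (Rp − Rf) / σp = (7.45% − 2.37%) / 24.32% = 0.2089
M² = Rf + Sharpe × σm = 2.37% + 0.2089 × 10.95% = 4.6575%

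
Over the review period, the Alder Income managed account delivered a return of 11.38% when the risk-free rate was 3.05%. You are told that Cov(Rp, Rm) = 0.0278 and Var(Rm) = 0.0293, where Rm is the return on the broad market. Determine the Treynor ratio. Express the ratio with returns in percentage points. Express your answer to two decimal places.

8.78

β = Cov / Var = 0.0278 / 0.0293 = 0.9488
Treynor = (Rp − Rf) / β = (11.38% − 3.05%) / 0.9488 = 8.33 / 0.9488 = 8.7795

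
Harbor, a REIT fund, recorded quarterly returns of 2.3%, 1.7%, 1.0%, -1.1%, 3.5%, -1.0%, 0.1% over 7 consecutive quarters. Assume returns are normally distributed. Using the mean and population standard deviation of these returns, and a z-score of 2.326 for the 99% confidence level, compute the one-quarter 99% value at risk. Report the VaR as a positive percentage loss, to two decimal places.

2.76

Mean return r̄ = 6.50 / 7 = 0.9286%
Σ(r − r̄)² = (2.3 − 0.9286)² + (1.7 − 0.9286)² + (1 − 0.9286)² + … = 17.6143
population σ = √(17.6143 / 7) = √2.5163 = 1.5863%
VaR = −(r̄ − z·σ) = −(0.9286 − 2.326 × 1.5863) = −(-2.7611) = 2.7611%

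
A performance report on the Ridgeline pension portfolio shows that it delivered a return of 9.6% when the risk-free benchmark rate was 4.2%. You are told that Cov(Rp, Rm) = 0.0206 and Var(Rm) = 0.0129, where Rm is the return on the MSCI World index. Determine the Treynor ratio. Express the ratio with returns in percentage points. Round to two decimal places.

β = Cov / Var = 0.0206 / 0.0129 = 1.5969
Treynor = (Rp − Rf) / β = (9.6% − 4.2%) / 1.5969 = 5.40 / 1.5969 = 3.3816

3.38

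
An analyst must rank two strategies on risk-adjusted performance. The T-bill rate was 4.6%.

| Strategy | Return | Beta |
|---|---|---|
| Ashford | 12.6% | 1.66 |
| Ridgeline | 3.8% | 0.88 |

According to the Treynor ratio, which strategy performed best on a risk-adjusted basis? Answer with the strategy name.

Ashford: Treynor = (12.6% − 4.6%) / 1.66 = 4.819
Ridgeline: Treynor = (3.8% − 4.6%) / 0.88 = -0.909
Highest: Ashford (4.819).

Ashford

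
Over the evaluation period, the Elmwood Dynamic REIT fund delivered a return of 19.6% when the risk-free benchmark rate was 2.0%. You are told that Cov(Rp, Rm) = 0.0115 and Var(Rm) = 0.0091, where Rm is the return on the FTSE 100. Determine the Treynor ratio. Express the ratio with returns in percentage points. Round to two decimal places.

β = Cov / Var = 0.0115 / 0.0091 = 1.2637
Treynor = (Rp − Rf) / β = (19.6% − 2.0%) / 1.2637 = 17.60 / 1.2637 = 13.9274

13.93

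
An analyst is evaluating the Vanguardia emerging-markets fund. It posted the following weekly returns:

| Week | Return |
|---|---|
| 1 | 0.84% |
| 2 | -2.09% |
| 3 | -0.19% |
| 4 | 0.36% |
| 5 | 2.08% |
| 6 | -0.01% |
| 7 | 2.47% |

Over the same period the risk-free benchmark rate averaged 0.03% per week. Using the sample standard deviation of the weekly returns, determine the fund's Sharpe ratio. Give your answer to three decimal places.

0.304

r̄ = (0.84 − 2.09 − 0.19 + 0.36 + 2.08 − 0.01 + 2.47) / 7 = 0.4943%
Σ(r − r̄)² = (0.84 − 0.4943)² + (-2.09 − 0.4943)² + (-0.19 − 0.4943)² + … = 13.9566
σ = √[13.9566 / 6] = 1.5252%
Sharpe = (r̄ − rf) / σ = (0.4943 − 0.03) / 1.5252 = 0.4643 / 1.5252 = 0.3044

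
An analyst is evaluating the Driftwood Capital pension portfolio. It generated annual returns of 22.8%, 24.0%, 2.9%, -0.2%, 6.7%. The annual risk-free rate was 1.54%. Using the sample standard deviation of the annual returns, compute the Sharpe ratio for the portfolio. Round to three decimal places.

0.853

Mean return r̄ = 56.20 / 5 = 11.2400%
Σ(r − r̄)² = 517.4920; sample σ = √(517.4920/4) = 11.3742%
Sharpe = (r̄ − rf) / σ = (11.2400 − 1.54) / 11.3742 = 9.7000 / 11.3742 = 0.8528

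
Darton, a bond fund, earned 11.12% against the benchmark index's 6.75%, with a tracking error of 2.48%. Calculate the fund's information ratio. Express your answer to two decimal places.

1.76

IR = (Rp − Rb) / TE = (11.12% − 6.75%) / 2.48% = 4.37% / 2.48% = 1.7621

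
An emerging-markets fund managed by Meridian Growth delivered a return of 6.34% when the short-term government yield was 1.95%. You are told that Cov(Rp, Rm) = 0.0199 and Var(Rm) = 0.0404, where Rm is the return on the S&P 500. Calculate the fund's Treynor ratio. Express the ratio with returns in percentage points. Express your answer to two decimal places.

β = Cov / Var = 0.0199 / 0.0404 = 0.4926
Treynor = (Rp − Rf) / β = (6.34% − 1.95%) / 0.4926 = 4.39 / 0.4926 = 8.9119

8.91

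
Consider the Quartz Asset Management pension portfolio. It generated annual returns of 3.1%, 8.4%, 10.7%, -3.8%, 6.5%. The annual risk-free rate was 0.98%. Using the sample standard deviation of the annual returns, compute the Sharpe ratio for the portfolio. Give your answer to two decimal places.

r̄ = (3.1 + 8.4 + 10.7 − 3.8 + 6.5) / 5 = 4.9800%
Σ(r − r̄)² = 127.3480; sample σ = √(127.3480/4) = 5.6424%
Sharpe = (r̄ − rf) / σ = (4.9800 − 0.98) / 5.6424 = 4.0000 / 5.6424 = 0.7089

0.71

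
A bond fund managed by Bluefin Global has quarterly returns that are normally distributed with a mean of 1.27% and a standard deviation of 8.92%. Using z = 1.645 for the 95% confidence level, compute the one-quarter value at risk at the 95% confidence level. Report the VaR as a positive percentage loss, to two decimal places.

13.40

VaR (as % loss) = −(μ − z·σ) = −(1.27% − 1.645 × 8.92%) = −(-13.4034%) = 13.4034%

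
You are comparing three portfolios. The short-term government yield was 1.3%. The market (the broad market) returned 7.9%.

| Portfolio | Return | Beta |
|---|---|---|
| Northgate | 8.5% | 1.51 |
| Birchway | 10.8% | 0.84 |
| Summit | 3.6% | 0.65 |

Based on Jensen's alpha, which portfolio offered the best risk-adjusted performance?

Northgate: α = 8.5% − [1.3% + 1.51 × (7.9% − 1.3%)] = -2.766
Birchway: α = 10.8% − [1.3% + 0.84 × (7.9% − 1.3%)] = 3.956
Summit: α = 3.6% − [1.3% + 0.65 × (7.9% − 1.3%)] = -1.990
Highest: Birchway (3.956).

Birchway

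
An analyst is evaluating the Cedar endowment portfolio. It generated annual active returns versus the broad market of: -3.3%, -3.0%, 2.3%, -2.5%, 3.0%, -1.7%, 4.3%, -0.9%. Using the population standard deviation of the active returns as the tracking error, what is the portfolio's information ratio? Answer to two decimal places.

-0.08

μ = (-3.3 − 3 + 2.3 − 2.5 + 3 − 1.7 + 4.3 − 0.9) / 8 = -1.80 / 8 = -0.2250%
Σ(r − μ)² = (-3.3 − (-0.2250))² + (-3 − (-0.2250))² + … = 62.2150
σ = √[62.2150 / 8] = 2.7887%
IR = μ / tracking error = -0.2250 / 2.7887 = -0.0807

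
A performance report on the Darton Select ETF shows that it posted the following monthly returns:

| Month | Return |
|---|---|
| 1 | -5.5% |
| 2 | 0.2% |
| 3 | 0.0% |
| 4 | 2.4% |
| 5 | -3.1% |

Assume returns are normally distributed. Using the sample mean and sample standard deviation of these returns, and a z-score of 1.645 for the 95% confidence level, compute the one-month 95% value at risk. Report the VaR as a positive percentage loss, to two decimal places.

6.30

r̄ = (-5.5 + 0.2 + 0 + 2.4 − 3.1) / 5 = -6.00 / 5 = -1.2000%
Σ(r − r̄)² = 38.4600; sample σ = √(38.4600/4) = 3.1008%
VaR = −(r̄ − z·σ) = −(-1.2000 − 1.645 × 3.1008) = −(-6.3008) = 6.3008%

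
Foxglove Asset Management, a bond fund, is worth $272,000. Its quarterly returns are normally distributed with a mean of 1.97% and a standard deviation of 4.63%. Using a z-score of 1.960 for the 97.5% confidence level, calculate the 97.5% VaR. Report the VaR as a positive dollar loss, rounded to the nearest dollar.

$19,325

Return at the 97.5% tail: μ − z·σ = 1.97% − 1.960 × 4.63% = 1.97 − 9.0748 = -7.1048%
VaR = −(-7.1048%) × $272,000 = 7.1048% × $272,000 = $19,325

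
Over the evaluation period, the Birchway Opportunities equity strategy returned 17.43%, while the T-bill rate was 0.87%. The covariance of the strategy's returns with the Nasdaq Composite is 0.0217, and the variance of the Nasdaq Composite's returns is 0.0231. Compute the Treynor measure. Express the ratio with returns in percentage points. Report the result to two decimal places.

17.63

β = Cov / Var = 0.0217 / 0.0231 = 0.9394
Treynor = (Rp − Rf) / β = (17.43% − 0.87%) / 0.9394 = 16.56 / 0.9394 = 17.6283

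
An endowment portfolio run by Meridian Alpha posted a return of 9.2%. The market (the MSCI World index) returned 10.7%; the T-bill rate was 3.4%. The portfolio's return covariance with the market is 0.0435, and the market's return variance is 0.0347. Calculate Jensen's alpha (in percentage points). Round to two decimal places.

-3.35

β = Cov / Var = 0.0435 / 0.0347 = 1.2536
E[R] = Rf + β(Rm − Rf) = 3.4% + 1.2536 × (10.7% − 3.4%) = 12.5513%
α = Rp − E[R] = 9.2% − 12.5513% = -3.3513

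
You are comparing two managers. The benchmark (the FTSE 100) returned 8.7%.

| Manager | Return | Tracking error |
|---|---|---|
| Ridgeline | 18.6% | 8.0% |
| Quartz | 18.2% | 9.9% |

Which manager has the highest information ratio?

Ridgeline: IR = (18.6% − 8.7%) / 8.0% = 1.238
Quartz: IR = (18.2% − 8.7%) / 9.9% = 0.960
Highest: Ridgeline (1.238).

Ridgeline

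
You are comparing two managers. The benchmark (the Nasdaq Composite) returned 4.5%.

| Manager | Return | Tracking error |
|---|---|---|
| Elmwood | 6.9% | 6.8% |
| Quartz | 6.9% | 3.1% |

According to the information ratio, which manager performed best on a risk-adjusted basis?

Elmwood: IR = (6.9% − 4.5%) / 6.8% = 0.353
Quartz: IR = (6.9% − 4.5%) / 3.1% = 0.774
Highest: Quartz (0.774).

Quartz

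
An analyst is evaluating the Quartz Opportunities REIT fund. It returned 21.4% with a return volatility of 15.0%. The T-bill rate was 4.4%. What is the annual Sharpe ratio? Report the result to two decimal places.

Sharpe = (Rp − Rf) / σp = (21.4% − 4.4%) / 15.0% = 17.00% / 15.0% = 1.1333

1.13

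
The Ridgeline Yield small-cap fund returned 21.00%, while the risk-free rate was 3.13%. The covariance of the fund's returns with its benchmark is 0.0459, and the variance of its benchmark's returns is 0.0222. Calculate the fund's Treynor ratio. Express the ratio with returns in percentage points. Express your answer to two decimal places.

8.64

β = Cov / Var = 0.0459 / 0.0222 = 2.0676
Treynor = (Rp − Rf) / β = (21.00% − 3.13%) / 2.0676 = 17.87 / 2.0676 = 8.6429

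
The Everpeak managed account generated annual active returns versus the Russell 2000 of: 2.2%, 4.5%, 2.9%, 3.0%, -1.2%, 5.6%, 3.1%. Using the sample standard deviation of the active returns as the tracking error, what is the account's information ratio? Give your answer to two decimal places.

1.35

r̄ = (2.2 + 4.5 + 2.9 + 3 − 1.2 + 5.6 + 3.1) / 7 = 2.8714%
Σ(r − r̄)² = (2.2 − 2.8714)² + (4.5 − 2.8714)² + … = 27.1943
σ = √[27.1943 / 6] = 2.1289%
IR = r̄ / tracking error = 2.8714 / 2.1289 = 1.3488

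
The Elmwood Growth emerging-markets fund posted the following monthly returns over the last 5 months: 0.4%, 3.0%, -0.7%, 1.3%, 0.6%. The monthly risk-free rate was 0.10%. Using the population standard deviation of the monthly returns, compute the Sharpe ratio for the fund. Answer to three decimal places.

0.671

Mean return μ = 4.60 / 5 = 0.9200%
Σ(r − μ)² = 7.4680; population σ = √(7.4680/5) = 1.2221%
Sharpe = (μ − rf) / σ = (0.9200 − 0.1) / 1.2221 = 0.8200 / 1.2221 = 0.6710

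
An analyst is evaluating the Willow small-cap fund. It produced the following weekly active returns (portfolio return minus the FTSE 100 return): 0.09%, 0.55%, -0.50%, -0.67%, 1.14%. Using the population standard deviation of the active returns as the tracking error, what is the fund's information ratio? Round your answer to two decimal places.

0.18

Mean return r̄ = 0.610 / 5 = 0.1220%
Σ(r − r̄)² = (0.09 − 0.1220)² + (0.55 − 0.1220)² + … = 2.2347
σ = √[2.2347 / 5] = 0.6685%
IR = r̄ / tracking error = 0.1220 / 0.6685 = 0.1825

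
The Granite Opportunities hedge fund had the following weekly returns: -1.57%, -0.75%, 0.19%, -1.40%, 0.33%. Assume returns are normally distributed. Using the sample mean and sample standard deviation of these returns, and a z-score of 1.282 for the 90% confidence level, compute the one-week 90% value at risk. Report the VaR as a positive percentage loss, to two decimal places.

1.77

r̄ = (-1.57 − 0.75 + 0.19 − 1.4 + 0.33) / 5 = -0.6400%
Sample std dev = √[3.0844 / 4] = 0.8781%
VaR = −(r̄ − z·σ) = −(-0.6400 − 1.282 × 0.8781) = −(-1.7657) = 1.7657%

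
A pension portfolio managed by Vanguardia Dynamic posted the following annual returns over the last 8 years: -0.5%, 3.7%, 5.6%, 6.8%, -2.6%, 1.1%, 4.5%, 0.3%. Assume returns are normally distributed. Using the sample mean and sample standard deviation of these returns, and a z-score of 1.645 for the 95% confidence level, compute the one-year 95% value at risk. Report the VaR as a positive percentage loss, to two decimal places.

μ = (-0.5 + 3.7 + 5.6 + 6.8 − 2.6 + 1.1 + 4.5 + 0.3) / 8 = 18.90 / 8 = 2.3625%
Sample std dev = √[75.1988 / 7] = 3.2776%
VaR = −(μ − z·σ) = −(2.3625 − 1.645 × 3.2776) = −(-3.0292) = 3.0292%

3.03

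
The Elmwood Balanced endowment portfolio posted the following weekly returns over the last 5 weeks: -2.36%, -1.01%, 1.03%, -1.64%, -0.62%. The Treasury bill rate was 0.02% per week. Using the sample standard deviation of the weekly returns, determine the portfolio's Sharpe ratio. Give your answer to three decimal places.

r̄ = (-2.36 − 1.01 + 1.03 − 1.64 − 0.62) / 5 = -4.600 / 5 = -0.9200%
Sample std dev = √[6.4926 / 4] = 1.2740%
Sharpe = (r̄ − rf) / σ = (-0.9200 − 0.02) / 1.2740 = -0.9400 / 1.2740 = -0.7378

-0.738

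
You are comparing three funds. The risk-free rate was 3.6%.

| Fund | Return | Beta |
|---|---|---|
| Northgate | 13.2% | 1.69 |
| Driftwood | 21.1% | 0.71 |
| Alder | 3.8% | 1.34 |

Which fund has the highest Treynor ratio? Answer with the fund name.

Driftwood

Northgate: Treynor = (13.2% − 3.6%) / 1.69 = 5.680
Driftwood: Treynor = (21.1% − 3.6%) / 0.71 = 24.648
Alder: Treynor = (3.8% − 3.6%) / 1.34 = 0.149
Highest: Driftwood (24.648).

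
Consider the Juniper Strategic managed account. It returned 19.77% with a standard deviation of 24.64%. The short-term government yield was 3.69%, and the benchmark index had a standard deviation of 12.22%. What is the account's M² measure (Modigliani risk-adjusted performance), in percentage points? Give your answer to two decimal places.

11.66

Sharpe = (Rp − Rf) / σp = (19.77% − 3.69%) / 24.64% = 0.6526
M² = Rf + Sharpe × σm = 3.69% + 0.6526 × 12.22% = 11.6648%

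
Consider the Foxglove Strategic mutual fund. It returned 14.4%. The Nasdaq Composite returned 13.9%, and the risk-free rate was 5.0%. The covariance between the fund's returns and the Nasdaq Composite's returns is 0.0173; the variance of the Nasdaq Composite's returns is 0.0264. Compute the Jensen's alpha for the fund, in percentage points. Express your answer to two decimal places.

β = Cov / Var = 0.0173 / 0.0264 = 0.6553
E[R] = Rf + β(Rm − Rf) = 5.0% + 0.6553 × (13.9% − 5.0%) = 10.8322%
α = Rp − E[R] = 14.4% − 10.8322% = 3.5678

3.57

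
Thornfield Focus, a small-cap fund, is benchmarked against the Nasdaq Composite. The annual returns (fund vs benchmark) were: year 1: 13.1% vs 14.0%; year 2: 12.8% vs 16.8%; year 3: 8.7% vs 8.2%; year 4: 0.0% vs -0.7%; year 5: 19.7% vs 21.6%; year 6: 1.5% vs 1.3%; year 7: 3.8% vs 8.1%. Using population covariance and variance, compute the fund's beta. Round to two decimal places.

r̄p = 8.5143%,  r̄m = 9.9000%
Cov = Σ(rp − r̄p)(rm − r̄m) / 7 = 48.2843
Var(rm) = Σ(rm − r̄m)² / 7 = 56.2514
β = Cov / Var = 48.2843 / 56.2514 = 0.8584

0.86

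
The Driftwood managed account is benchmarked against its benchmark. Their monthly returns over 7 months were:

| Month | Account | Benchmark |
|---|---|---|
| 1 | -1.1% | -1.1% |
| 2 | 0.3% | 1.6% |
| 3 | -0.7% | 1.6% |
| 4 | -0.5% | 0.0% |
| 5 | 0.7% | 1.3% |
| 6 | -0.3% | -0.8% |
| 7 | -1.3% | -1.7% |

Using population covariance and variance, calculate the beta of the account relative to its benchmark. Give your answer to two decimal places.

0.38

r̄p = -0.4143%,  r̄m = 0.1286%
Cov = Σ(rp − r̄p)(rm − r̄m) / 7 = 0.6147
Var(rm) = Σ(rm − r̄m)² / 7 = 1.6335
β = Cov / Var = 0.6147 / 1.6335 = 0.3763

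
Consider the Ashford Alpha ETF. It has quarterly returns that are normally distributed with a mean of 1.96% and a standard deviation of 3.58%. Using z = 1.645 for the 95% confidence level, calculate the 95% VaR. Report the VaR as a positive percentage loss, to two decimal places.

VaR (as % loss) = −(μ − z·σ) = −(1.96% − 1.645 × 3.58%) = −(-3.9291%) = 3.9291%

3.93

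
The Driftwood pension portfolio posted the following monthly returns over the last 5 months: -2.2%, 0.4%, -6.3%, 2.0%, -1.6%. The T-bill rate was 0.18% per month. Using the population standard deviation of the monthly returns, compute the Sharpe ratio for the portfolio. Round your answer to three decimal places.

-0.613

r̄ = (-2.2 + 0.4 − 6.3 + 2 − 1.6) / 5 = -7.70 / 5 = -1.5400%
Population σ = √[Σ(r − r̄)² / 5] = √[39.3920 / 5] = √7.8784 = 2.8068%
Sharpe = (r̄ − rf) / σ = (-1.5400 − 0.18) / 2.8068 = -1.7200 / 2.8068 = -0.6128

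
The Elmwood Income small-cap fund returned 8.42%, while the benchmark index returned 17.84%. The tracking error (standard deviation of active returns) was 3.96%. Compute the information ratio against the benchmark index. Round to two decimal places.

IR = (Rp − Rb) / TE = (8.42% − 17.84%) / 3.96% = -9.42% / 3.96% = -2.3788

-2.38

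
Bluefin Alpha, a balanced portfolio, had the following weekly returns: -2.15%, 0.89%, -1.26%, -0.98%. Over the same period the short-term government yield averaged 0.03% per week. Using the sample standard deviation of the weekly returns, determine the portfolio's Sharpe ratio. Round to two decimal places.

μ = (-2.15 + 0.89 − 1.26 − 0.98) / 4 = -3.500 / 4 = -0.8750%
Sample σ = √[Σ(r − μ)² / 3] = √[4.9001 / 3] = √1.6334 = 1.2780%
Sharpe = (μ − rf) / σ = (-0.8750 − 0.03) / 1.2780 = -0.9050 / 1.2780 = -0.7081

-0.71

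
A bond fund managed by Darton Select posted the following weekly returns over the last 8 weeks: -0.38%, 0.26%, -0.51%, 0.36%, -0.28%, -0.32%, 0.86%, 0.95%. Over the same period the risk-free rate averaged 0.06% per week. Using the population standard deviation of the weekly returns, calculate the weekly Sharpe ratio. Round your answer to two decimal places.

0.11

Mean return r̄ = 0.940 / 8 = 0.1175%
Σ(r − r̄)² = (-0.38 − 0.1175)² + (0.26 − 0.1175)² + … = 2.3142
population σ = √(2.3142 / 8) = √0.2893 = 0.5379%
Sharpe = (r̄ − rf) / σ = (0.1175 − 0.06) / 0.5379 = 0.0575 / 0.5379 = 0.1069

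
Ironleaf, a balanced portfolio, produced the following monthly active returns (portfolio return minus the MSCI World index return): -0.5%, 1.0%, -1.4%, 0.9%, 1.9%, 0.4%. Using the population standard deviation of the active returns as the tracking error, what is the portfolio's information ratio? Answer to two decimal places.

μ = (-0.5 + 1 − 1.4 + 0.9 + 1.9 + 0.4) / 6 = 0.3833%
Population σ = √[Σ(r − μ)² / 6] = √[6.9083 / 6] = √1.1514 = 1.0730%
IR = μ / tracking error = 0.3833 / 1.0730 = 0.3572

0.36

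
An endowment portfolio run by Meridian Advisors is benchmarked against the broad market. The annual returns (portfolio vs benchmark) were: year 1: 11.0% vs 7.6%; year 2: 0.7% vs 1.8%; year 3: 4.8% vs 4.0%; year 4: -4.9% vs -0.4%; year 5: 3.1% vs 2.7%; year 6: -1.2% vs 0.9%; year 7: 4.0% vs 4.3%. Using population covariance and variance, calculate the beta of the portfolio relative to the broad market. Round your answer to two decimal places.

r̄p = 2.5000%,  r̄m = 2.9857%
Cov = Σ(rp − r̄p)(rm − r̄m) / 7 = 11.1800
Var(rm) = Σ(rm − r̄m)² / 7 = 5.9069
β = Cov / Var = 11.1800 / 5.9069 = 1.8927

1.89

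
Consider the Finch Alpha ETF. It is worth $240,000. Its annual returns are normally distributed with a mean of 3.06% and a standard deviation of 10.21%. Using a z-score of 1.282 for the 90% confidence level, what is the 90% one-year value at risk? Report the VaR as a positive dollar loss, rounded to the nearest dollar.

$24,070

Return at the 90% tail: μ − z·σ = 3.06% − 1.282 × 10.21% = 3.06 − 13.08922 = -10.02922%
VaR = −(-10.02922%) × $240,000 = 10.02922% × $240,000 = $24,070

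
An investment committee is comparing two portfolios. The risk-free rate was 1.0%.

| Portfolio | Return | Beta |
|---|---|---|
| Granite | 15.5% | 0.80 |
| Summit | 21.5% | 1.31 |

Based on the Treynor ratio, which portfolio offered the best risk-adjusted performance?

Granite: Treynor = (15.5% − 1.0%) / 0.80 = 18.125
Summit: Treynor = (21.5% − 1.0%) / 1.31 = 15.649
Highest: Granite (18.125).

Granite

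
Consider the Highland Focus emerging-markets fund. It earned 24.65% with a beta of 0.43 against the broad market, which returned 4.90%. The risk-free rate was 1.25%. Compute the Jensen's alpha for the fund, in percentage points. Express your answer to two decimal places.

21.83

CAPM expected return = Rf + β(Rm − Rf) = 1.25% + 0.43 × (4.90% − 1.25%) = 1.25 + 0.43 × 3.65 = 2.8195%
Jensen's α = Rp − E[R] = 24.65% − 2.8195% = 21.8305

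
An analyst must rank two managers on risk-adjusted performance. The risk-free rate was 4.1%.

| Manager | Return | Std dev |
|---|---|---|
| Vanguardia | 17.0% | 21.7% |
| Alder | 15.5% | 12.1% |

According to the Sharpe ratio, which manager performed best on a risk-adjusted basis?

Vanguardia: Sharpe ratio = (17.0% − 4.1%) / 21.7% = 0.594
Alder: Sharpe ratio = (15.5% − 4.1%) / 12.1% = 0.942
Highest: Alder (0.942).

Alder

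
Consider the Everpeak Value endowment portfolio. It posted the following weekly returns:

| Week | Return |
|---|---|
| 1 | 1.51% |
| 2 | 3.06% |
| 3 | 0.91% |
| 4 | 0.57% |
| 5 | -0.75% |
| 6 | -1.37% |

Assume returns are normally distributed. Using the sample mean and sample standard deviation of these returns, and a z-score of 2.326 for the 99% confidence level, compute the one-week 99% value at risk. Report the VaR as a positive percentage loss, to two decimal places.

3.05

r̄ = (1.51 + 3.06 + 0.91 + 0.57 − 0.75 − 1.37) / 6 = 0.6550%
Sample σ = √[Σ(r − r̄)² / 5] = √[12.6620 / 5] = √2.5324 = 1.5914%
VaR = −(r̄ − z·σ) = −(0.6550 − 2.326 × 1.5914) = −(-3.0466) = 3.0466%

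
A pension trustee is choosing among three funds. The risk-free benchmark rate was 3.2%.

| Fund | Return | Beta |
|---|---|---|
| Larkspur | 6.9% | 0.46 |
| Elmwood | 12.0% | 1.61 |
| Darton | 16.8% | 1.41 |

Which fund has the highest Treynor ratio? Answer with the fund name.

Darton

Larkspur: Treynor = (6.9% − 3.2%) / 0.46 = 8.043
Elmwood: Treynor = (12.0% − 3.2%) / 1.61 = 5.466
Darton: Treynor = (16.8% − 3.2%) / 1.41 = 9.645
Highest: Darton (9.645).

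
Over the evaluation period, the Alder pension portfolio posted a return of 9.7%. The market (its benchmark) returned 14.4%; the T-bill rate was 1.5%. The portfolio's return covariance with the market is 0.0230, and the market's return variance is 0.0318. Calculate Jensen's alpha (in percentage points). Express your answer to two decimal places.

-1.13

β = Cov / Var = 0.0230 / 0.0318 = 0.7233
E[R] = Rf + β(Rm − Rf) = 1.5% + 0.7233 × (14.4% − 1.5%) = 10.8306%
α = Rp − E[R] = 9.7% − 10.8306% = -1.1306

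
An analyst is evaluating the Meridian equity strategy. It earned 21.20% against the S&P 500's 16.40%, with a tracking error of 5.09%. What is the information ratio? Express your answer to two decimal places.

0.94

IR = (Rp − Rb) / TE = (21.20% − 16.40%) / 5.09% = 4.80% / 5.09% = 0.9430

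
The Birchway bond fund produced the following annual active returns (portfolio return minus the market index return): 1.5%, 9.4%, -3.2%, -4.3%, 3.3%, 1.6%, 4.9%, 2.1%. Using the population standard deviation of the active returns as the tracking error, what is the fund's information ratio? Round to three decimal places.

μ = (1.5 + 9.4 − 3.2 − 4.3 + 3.3 + 1.6 + 4.9 + 2.1) / 8 = 15.30 / 8 = 1.9125%
Population std dev = √[131.9488 / 8] = 4.0612%
IR = μ / tracking error = 1.9125 / 4.0612 = 0.4709

0.471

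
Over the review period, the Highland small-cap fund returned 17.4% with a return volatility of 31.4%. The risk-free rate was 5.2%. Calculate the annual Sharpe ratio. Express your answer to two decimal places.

Sharpe = (Rp − Rf) / σp = (17.4% − 5.2%) / 31.4% = 12.20% / 31.4% = 0.3885

0.39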